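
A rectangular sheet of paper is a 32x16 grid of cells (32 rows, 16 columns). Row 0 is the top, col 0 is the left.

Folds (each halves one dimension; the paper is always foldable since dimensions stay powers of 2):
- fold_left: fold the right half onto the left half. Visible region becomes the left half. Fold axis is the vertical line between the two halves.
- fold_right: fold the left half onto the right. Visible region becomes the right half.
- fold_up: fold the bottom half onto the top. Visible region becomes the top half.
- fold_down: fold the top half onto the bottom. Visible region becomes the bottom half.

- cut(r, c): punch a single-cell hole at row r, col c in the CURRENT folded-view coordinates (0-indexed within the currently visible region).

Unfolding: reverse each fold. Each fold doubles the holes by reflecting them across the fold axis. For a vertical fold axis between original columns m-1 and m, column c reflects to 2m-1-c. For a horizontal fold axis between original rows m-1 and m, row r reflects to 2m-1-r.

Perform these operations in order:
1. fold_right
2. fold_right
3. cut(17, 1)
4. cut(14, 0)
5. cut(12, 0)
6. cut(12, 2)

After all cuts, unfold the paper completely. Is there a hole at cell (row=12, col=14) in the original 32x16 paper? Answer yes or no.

Answer: yes

Derivation:
Op 1 fold_right: fold axis v@8; visible region now rows[0,32) x cols[8,16) = 32x8
Op 2 fold_right: fold axis v@12; visible region now rows[0,32) x cols[12,16) = 32x4
Op 3 cut(17, 1): punch at orig (17,13); cuts so far [(17, 13)]; region rows[0,32) x cols[12,16) = 32x4
Op 4 cut(14, 0): punch at orig (14,12); cuts so far [(14, 12), (17, 13)]; region rows[0,32) x cols[12,16) = 32x4
Op 5 cut(12, 0): punch at orig (12,12); cuts so far [(12, 12), (14, 12), (17, 13)]; region rows[0,32) x cols[12,16) = 32x4
Op 6 cut(12, 2): punch at orig (12,14); cuts so far [(12, 12), (12, 14), (14, 12), (17, 13)]; region rows[0,32) x cols[12,16) = 32x4
Unfold 1 (reflect across v@12): 8 holes -> [(12, 9), (12, 11), (12, 12), (12, 14), (14, 11), (14, 12), (17, 10), (17, 13)]
Unfold 2 (reflect across v@8): 16 holes -> [(12, 1), (12, 3), (12, 4), (12, 6), (12, 9), (12, 11), (12, 12), (12, 14), (14, 3), (14, 4), (14, 11), (14, 12), (17, 2), (17, 5), (17, 10), (17, 13)]
Holes: [(12, 1), (12, 3), (12, 4), (12, 6), (12, 9), (12, 11), (12, 12), (12, 14), (14, 3), (14, 4), (14, 11), (14, 12), (17, 2), (17, 5), (17, 10), (17, 13)]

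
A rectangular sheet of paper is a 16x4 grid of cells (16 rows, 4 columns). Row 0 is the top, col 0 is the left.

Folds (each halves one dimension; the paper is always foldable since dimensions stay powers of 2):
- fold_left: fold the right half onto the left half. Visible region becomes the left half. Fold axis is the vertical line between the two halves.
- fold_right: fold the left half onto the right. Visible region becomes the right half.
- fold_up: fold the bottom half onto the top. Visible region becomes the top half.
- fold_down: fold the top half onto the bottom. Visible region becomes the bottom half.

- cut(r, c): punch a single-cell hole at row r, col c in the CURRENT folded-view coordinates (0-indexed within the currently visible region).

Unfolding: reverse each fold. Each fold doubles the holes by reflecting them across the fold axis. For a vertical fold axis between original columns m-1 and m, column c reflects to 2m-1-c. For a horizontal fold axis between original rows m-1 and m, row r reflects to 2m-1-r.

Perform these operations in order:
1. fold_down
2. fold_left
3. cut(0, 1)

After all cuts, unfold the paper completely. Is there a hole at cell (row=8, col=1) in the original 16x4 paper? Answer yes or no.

Op 1 fold_down: fold axis h@8; visible region now rows[8,16) x cols[0,4) = 8x4
Op 2 fold_left: fold axis v@2; visible region now rows[8,16) x cols[0,2) = 8x2
Op 3 cut(0, 1): punch at orig (8,1); cuts so far [(8, 1)]; region rows[8,16) x cols[0,2) = 8x2
Unfold 1 (reflect across v@2): 2 holes -> [(8, 1), (8, 2)]
Unfold 2 (reflect across h@8): 4 holes -> [(7, 1), (7, 2), (8, 1), (8, 2)]
Holes: [(7, 1), (7, 2), (8, 1), (8, 2)]

Answer: yes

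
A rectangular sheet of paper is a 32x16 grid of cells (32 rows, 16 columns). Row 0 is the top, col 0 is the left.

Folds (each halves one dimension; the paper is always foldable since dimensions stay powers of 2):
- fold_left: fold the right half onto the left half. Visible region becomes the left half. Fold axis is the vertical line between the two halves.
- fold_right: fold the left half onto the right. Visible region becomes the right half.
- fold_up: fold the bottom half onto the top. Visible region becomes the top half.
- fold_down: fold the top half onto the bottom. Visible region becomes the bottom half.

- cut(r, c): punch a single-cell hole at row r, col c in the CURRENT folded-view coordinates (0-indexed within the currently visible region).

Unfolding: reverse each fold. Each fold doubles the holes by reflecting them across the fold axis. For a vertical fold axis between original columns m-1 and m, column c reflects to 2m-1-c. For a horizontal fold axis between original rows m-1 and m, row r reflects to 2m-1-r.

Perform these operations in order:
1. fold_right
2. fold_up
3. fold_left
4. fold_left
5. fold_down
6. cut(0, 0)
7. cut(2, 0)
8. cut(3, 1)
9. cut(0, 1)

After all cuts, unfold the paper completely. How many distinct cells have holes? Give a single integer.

Op 1 fold_right: fold axis v@8; visible region now rows[0,32) x cols[8,16) = 32x8
Op 2 fold_up: fold axis h@16; visible region now rows[0,16) x cols[8,16) = 16x8
Op 3 fold_left: fold axis v@12; visible region now rows[0,16) x cols[8,12) = 16x4
Op 4 fold_left: fold axis v@10; visible region now rows[0,16) x cols[8,10) = 16x2
Op 5 fold_down: fold axis h@8; visible region now rows[8,16) x cols[8,10) = 8x2
Op 6 cut(0, 0): punch at orig (8,8); cuts so far [(8, 8)]; region rows[8,16) x cols[8,10) = 8x2
Op 7 cut(2, 0): punch at orig (10,8); cuts so far [(8, 8), (10, 8)]; region rows[8,16) x cols[8,10) = 8x2
Op 8 cut(3, 1): punch at orig (11,9); cuts so far [(8, 8), (10, 8), (11, 9)]; region rows[8,16) x cols[8,10) = 8x2
Op 9 cut(0, 1): punch at orig (8,9); cuts so far [(8, 8), (8, 9), (10, 8), (11, 9)]; region rows[8,16) x cols[8,10) = 8x2
Unfold 1 (reflect across h@8): 8 holes -> [(4, 9), (5, 8), (7, 8), (7, 9), (8, 8), (8, 9), (10, 8), (11, 9)]
Unfold 2 (reflect across v@10): 16 holes -> [(4, 9), (4, 10), (5, 8), (5, 11), (7, 8), (7, 9), (7, 10), (7, 11), (8, 8), (8, 9), (8, 10), (8, 11), (10, 8), (10, 11), (11, 9), (11, 10)]
Unfold 3 (reflect across v@12): 32 holes -> [(4, 9), (4, 10), (4, 13), (4, 14), (5, 8), (5, 11), (5, 12), (5, 15), (7, 8), (7, 9), (7, 10), (7, 11), (7, 12), (7, 13), (7, 14), (7, 15), (8, 8), (8, 9), (8, 10), (8, 11), (8, 12), (8, 13), (8, 14), (8, 15), (10, 8), (10, 11), (10, 12), (10, 15), (11, 9), (11, 10), (11, 13), (11, 14)]
Unfold 4 (reflect across h@16): 64 holes -> [(4, 9), (4, 10), (4, 13), (4, 14), (5, 8), (5, 11), (5, 12), (5, 15), (7, 8), (7, 9), (7, 10), (7, 11), (7, 12), (7, 13), (7, 14), (7, 15), (8, 8), (8, 9), (8, 10), (8, 11), (8, 12), (8, 13), (8, 14), (8, 15), (10, 8), (10, 11), (10, 12), (10, 15), (11, 9), (11, 10), (11, 13), (11, 14), (20, 9), (20, 10), (20, 13), (20, 14), (21, 8), (21, 11), (21, 12), (21, 15), (23, 8), (23, 9), (23, 10), (23, 11), (23, 12), (23, 13), (23, 14), (23, 15), (24, 8), (24, 9), (24, 10), (24, 11), (24, 12), (24, 13), (24, 14), (24, 15), (26, 8), (26, 11), (26, 12), (26, 15), (27, 9), (27, 10), (27, 13), (27, 14)]
Unfold 5 (reflect across v@8): 128 holes -> [(4, 1), (4, 2), (4, 5), (4, 6), (4, 9), (4, 10), (4, 13), (4, 14), (5, 0), (5, 3), (5, 4), (5, 7), (5, 8), (5, 11), (5, 12), (5, 15), (7, 0), (7, 1), (7, 2), (7, 3), (7, 4), (7, 5), (7, 6), (7, 7), (7, 8), (7, 9), (7, 10), (7, 11), (7, 12), (7, 13), (7, 14), (7, 15), (8, 0), (8, 1), (8, 2), (8, 3), (8, 4), (8, 5), (8, 6), (8, 7), (8, 8), (8, 9), (8, 10), (8, 11), (8, 12), (8, 13), (8, 14), (8, 15), (10, 0), (10, 3), (10, 4), (10, 7), (10, 8), (10, 11), (10, 12), (10, 15), (11, 1), (11, 2), (11, 5), (11, 6), (11, 9), (11, 10), (11, 13), (11, 14), (20, 1), (20, 2), (20, 5), (20, 6), (20, 9), (20, 10), (20, 13), (20, 14), (21, 0), (21, 3), (21, 4), (21, 7), (21, 8), (21, 11), (21, 12), (21, 15), (23, 0), (23, 1), (23, 2), (23, 3), (23, 4), (23, 5), (23, 6), (23, 7), (23, 8), (23, 9), (23, 10), (23, 11), (23, 12), (23, 13), (23, 14), (23, 15), (24, 0), (24, 1), (24, 2), (24, 3), (24, 4), (24, 5), (24, 6), (24, 7), (24, 8), (24, 9), (24, 10), (24, 11), (24, 12), (24, 13), (24, 14), (24, 15), (26, 0), (26, 3), (26, 4), (26, 7), (26, 8), (26, 11), (26, 12), (26, 15), (27, 1), (27, 2), (27, 5), (27, 6), (27, 9), (27, 10), (27, 13), (27, 14)]

Answer: 128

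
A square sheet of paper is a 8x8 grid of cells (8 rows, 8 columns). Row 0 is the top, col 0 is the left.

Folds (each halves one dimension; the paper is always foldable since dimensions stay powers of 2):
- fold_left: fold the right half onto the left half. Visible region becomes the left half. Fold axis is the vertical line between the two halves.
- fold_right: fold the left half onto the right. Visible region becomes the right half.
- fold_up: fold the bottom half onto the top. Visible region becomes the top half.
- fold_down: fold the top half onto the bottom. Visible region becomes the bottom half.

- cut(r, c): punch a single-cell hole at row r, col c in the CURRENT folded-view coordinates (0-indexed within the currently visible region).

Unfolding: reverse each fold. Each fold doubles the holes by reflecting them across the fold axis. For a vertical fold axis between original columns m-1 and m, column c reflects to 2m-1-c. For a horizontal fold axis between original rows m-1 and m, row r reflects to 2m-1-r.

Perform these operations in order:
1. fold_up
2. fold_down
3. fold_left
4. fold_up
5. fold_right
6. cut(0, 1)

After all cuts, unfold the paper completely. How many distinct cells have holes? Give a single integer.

Op 1 fold_up: fold axis h@4; visible region now rows[0,4) x cols[0,8) = 4x8
Op 2 fold_down: fold axis h@2; visible region now rows[2,4) x cols[0,8) = 2x8
Op 3 fold_left: fold axis v@4; visible region now rows[2,4) x cols[0,4) = 2x4
Op 4 fold_up: fold axis h@3; visible region now rows[2,3) x cols[0,4) = 1x4
Op 5 fold_right: fold axis v@2; visible region now rows[2,3) x cols[2,4) = 1x2
Op 6 cut(0, 1): punch at orig (2,3); cuts so far [(2, 3)]; region rows[2,3) x cols[2,4) = 1x2
Unfold 1 (reflect across v@2): 2 holes -> [(2, 0), (2, 3)]
Unfold 2 (reflect across h@3): 4 holes -> [(2, 0), (2, 3), (3, 0), (3, 3)]
Unfold 3 (reflect across v@4): 8 holes -> [(2, 0), (2, 3), (2, 4), (2, 7), (3, 0), (3, 3), (3, 4), (3, 7)]
Unfold 4 (reflect across h@2): 16 holes -> [(0, 0), (0, 3), (0, 4), (0, 7), (1, 0), (1, 3), (1, 4), (1, 7), (2, 0), (2, 3), (2, 4), (2, 7), (3, 0), (3, 3), (3, 4), (3, 7)]
Unfold 5 (reflect across h@4): 32 holes -> [(0, 0), (0, 3), (0, 4), (0, 7), (1, 0), (1, 3), (1, 4), (1, 7), (2, 0), (2, 3), (2, 4), (2, 7), (3, 0), (3, 3), (3, 4), (3, 7), (4, 0), (4, 3), (4, 4), (4, 7), (5, 0), (5, 3), (5, 4), (5, 7), (6, 0), (6, 3), (6, 4), (6, 7), (7, 0), (7, 3), (7, 4), (7, 7)]

Answer: 32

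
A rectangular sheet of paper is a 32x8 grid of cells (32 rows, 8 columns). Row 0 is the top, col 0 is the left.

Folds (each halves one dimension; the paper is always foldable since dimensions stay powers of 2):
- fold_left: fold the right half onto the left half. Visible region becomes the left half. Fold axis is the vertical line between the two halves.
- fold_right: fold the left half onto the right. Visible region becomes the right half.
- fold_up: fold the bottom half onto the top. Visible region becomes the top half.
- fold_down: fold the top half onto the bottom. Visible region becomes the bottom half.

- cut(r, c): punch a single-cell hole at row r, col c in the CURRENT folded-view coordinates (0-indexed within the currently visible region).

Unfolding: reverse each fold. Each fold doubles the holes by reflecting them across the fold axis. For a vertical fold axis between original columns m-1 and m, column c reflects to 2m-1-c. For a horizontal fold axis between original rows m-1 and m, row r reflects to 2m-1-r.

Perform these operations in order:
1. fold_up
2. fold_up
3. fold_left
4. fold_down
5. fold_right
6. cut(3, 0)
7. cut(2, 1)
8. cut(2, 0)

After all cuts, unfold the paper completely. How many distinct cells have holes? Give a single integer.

Answer: 96

Derivation:
Op 1 fold_up: fold axis h@16; visible region now rows[0,16) x cols[0,8) = 16x8
Op 2 fold_up: fold axis h@8; visible region now rows[0,8) x cols[0,8) = 8x8
Op 3 fold_left: fold axis v@4; visible region now rows[0,8) x cols[0,4) = 8x4
Op 4 fold_down: fold axis h@4; visible region now rows[4,8) x cols[0,4) = 4x4
Op 5 fold_right: fold axis v@2; visible region now rows[4,8) x cols[2,4) = 4x2
Op 6 cut(3, 0): punch at orig (7,2); cuts so far [(7, 2)]; region rows[4,8) x cols[2,4) = 4x2
Op 7 cut(2, 1): punch at orig (6,3); cuts so far [(6, 3), (7, 2)]; region rows[4,8) x cols[2,4) = 4x2
Op 8 cut(2, 0): punch at orig (6,2); cuts so far [(6, 2), (6, 3), (7, 2)]; region rows[4,8) x cols[2,4) = 4x2
Unfold 1 (reflect across v@2): 6 holes -> [(6, 0), (6, 1), (6, 2), (6, 3), (7, 1), (7, 2)]
Unfold 2 (reflect across h@4): 12 holes -> [(0, 1), (0, 2), (1, 0), (1, 1), (1, 2), (1, 3), (6, 0), (6, 1), (6, 2), (6, 3), (7, 1), (7, 2)]
Unfold 3 (reflect across v@4): 24 holes -> [(0, 1), (0, 2), (0, 5), (0, 6), (1, 0), (1, 1), (1, 2), (1, 3), (1, 4), (1, 5), (1, 6), (1, 7), (6, 0), (6, 1), (6, 2), (6, 3), (6, 4), (6, 5), (6, 6), (6, 7), (7, 1), (7, 2), (7, 5), (7, 6)]
Unfold 4 (reflect across h@8): 48 holes -> [(0, 1), (0, 2), (0, 5), (0, 6), (1, 0), (1, 1), (1, 2), (1, 3), (1, 4), (1, 5), (1, 6), (1, 7), (6, 0), (6, 1), (6, 2), (6, 3), (6, 4), (6, 5), (6, 6), (6, 7), (7, 1), (7, 2), (7, 5), (7, 6), (8, 1), (8, 2), (8, 5), (8, 6), (9, 0), (9, 1), (9, 2), (9, 3), (9, 4), (9, 5), (9, 6), (9, 7), (14, 0), (14, 1), (14, 2), (14, 3), (14, 4), (14, 5), (14, 6), (14, 7), (15, 1), (15, 2), (15, 5), (15, 6)]
Unfold 5 (reflect across h@16): 96 holes -> [(0, 1), (0, 2), (0, 5), (0, 6), (1, 0), (1, 1), (1, 2), (1, 3), (1, 4), (1, 5), (1, 6), (1, 7), (6, 0), (6, 1), (6, 2), (6, 3), (6, 4), (6, 5), (6, 6), (6, 7), (7, 1), (7, 2), (7, 5), (7, 6), (8, 1), (8, 2), (8, 5), (8, 6), (9, 0), (9, 1), (9, 2), (9, 3), (9, 4), (9, 5), (9, 6), (9, 7), (14, 0), (14, 1), (14, 2), (14, 3), (14, 4), (14, 5), (14, 6), (14, 7), (15, 1), (15, 2), (15, 5), (15, 6), (16, 1), (16, 2), (16, 5), (16, 6), (17, 0), (17, 1), (17, 2), (17, 3), (17, 4), (17, 5), (17, 6), (17, 7), (22, 0), (22, 1), (22, 2), (22, 3), (22, 4), (22, 5), (22, 6), (22, 7), (23, 1), (23, 2), (23, 5), (23, 6), (24, 1), (24, 2), (24, 5), (24, 6), (25, 0), (25, 1), (25, 2), (25, 3), (25, 4), (25, 5), (25, 6), (25, 7), (30, 0), (30, 1), (30, 2), (30, 3), (30, 4), (30, 5), (30, 6), (30, 7), (31, 1), (31, 2), (31, 5), (31, 6)]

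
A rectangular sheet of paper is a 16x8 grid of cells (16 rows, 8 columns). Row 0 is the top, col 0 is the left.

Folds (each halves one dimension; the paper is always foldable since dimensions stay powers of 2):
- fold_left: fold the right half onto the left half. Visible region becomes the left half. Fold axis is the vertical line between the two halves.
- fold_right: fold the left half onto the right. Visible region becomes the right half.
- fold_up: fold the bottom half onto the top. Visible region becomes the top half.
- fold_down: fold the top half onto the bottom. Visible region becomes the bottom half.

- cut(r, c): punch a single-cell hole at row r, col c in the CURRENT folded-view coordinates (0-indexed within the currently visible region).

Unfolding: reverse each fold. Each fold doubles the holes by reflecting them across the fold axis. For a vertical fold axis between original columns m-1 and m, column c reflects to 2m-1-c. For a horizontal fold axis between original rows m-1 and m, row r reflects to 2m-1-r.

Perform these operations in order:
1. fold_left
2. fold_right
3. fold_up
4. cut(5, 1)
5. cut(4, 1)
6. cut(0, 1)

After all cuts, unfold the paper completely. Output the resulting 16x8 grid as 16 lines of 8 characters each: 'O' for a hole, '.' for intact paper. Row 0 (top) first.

Answer: O..OO..O
........
........
........
O..OO..O
O..OO..O
........
........
........
........
O..OO..O
O..OO..O
........
........
........
O..OO..O

Derivation:
Op 1 fold_left: fold axis v@4; visible region now rows[0,16) x cols[0,4) = 16x4
Op 2 fold_right: fold axis v@2; visible region now rows[0,16) x cols[2,4) = 16x2
Op 3 fold_up: fold axis h@8; visible region now rows[0,8) x cols[2,4) = 8x2
Op 4 cut(5, 1): punch at orig (5,3); cuts so far [(5, 3)]; region rows[0,8) x cols[2,4) = 8x2
Op 5 cut(4, 1): punch at orig (4,3); cuts so far [(4, 3), (5, 3)]; region rows[0,8) x cols[2,4) = 8x2
Op 6 cut(0, 1): punch at orig (0,3); cuts so far [(0, 3), (4, 3), (5, 3)]; region rows[0,8) x cols[2,4) = 8x2
Unfold 1 (reflect across h@8): 6 holes -> [(0, 3), (4, 3), (5, 3), (10, 3), (11, 3), (15, 3)]
Unfold 2 (reflect across v@2): 12 holes -> [(0, 0), (0, 3), (4, 0), (4, 3), (5, 0), (5, 3), (10, 0), (10, 3), (11, 0), (11, 3), (15, 0), (15, 3)]
Unfold 3 (reflect across v@4): 24 holes -> [(0, 0), (0, 3), (0, 4), (0, 7), (4, 0), (4, 3), (4, 4), (4, 7), (5, 0), (5, 3), (5, 4), (5, 7), (10, 0), (10, 3), (10, 4), (10, 7), (11, 0), (11, 3), (11, 4), (11, 7), (15, 0), (15, 3), (15, 4), (15, 7)]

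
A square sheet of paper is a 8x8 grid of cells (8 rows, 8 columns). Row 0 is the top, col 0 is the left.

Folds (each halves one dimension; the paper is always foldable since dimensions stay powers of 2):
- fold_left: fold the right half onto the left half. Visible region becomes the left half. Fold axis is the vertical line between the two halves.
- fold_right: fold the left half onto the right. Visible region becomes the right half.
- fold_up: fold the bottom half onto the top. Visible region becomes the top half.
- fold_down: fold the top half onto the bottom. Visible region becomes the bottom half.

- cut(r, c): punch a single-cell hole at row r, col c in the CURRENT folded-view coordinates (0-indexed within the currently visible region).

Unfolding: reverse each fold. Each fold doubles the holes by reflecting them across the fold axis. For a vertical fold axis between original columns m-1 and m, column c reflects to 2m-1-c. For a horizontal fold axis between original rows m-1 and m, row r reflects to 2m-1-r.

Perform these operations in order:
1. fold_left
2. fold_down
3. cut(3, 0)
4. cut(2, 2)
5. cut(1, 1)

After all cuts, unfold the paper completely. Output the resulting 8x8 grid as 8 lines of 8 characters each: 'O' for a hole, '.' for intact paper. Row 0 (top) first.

Answer: O......O
..O..O..
.O....O.
........
........
.O....O.
..O..O..
O......O

Derivation:
Op 1 fold_left: fold axis v@4; visible region now rows[0,8) x cols[0,4) = 8x4
Op 2 fold_down: fold axis h@4; visible region now rows[4,8) x cols[0,4) = 4x4
Op 3 cut(3, 0): punch at orig (7,0); cuts so far [(7, 0)]; region rows[4,8) x cols[0,4) = 4x4
Op 4 cut(2, 2): punch at orig (6,2); cuts so far [(6, 2), (7, 0)]; region rows[4,8) x cols[0,4) = 4x4
Op 5 cut(1, 1): punch at orig (5,1); cuts so far [(5, 1), (6, 2), (7, 0)]; region rows[4,8) x cols[0,4) = 4x4
Unfold 1 (reflect across h@4): 6 holes -> [(0, 0), (1, 2), (2, 1), (5, 1), (6, 2), (7, 0)]
Unfold 2 (reflect across v@4): 12 holes -> [(0, 0), (0, 7), (1, 2), (1, 5), (2, 1), (2, 6), (5, 1), (5, 6), (6, 2), (6, 5), (7, 0), (7, 7)]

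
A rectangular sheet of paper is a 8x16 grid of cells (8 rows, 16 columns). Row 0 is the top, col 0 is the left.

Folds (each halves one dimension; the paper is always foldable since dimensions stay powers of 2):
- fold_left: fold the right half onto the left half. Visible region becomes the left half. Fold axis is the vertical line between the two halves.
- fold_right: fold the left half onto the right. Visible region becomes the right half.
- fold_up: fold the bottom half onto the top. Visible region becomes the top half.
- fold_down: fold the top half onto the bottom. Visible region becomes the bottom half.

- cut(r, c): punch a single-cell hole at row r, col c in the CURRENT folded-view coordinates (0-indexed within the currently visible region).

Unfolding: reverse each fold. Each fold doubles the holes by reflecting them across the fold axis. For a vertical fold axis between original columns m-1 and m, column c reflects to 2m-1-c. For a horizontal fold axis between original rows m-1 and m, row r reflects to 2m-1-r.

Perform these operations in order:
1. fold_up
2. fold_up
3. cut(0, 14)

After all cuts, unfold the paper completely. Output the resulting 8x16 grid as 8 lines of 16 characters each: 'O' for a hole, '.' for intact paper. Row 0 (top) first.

Op 1 fold_up: fold axis h@4; visible region now rows[0,4) x cols[0,16) = 4x16
Op 2 fold_up: fold axis h@2; visible region now rows[0,2) x cols[0,16) = 2x16
Op 3 cut(0, 14): punch at orig (0,14); cuts so far [(0, 14)]; region rows[0,2) x cols[0,16) = 2x16
Unfold 1 (reflect across h@2): 2 holes -> [(0, 14), (3, 14)]
Unfold 2 (reflect across h@4): 4 holes -> [(0, 14), (3, 14), (4, 14), (7, 14)]

Answer: ..............O.
................
................
..............O.
..............O.
................
................
..............O.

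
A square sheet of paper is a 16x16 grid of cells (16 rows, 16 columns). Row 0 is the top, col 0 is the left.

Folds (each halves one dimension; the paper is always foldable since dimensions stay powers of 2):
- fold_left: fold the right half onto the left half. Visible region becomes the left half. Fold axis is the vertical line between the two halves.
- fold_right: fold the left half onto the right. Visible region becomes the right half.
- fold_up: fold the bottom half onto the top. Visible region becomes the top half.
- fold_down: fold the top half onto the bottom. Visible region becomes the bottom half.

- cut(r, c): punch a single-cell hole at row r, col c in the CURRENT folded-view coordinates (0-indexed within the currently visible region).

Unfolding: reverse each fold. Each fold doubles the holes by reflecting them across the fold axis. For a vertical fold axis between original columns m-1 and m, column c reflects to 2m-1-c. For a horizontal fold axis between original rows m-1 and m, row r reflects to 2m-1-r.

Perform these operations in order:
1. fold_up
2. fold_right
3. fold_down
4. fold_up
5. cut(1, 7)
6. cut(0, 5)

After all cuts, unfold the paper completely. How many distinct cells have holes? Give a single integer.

Op 1 fold_up: fold axis h@8; visible region now rows[0,8) x cols[0,16) = 8x16
Op 2 fold_right: fold axis v@8; visible region now rows[0,8) x cols[8,16) = 8x8
Op 3 fold_down: fold axis h@4; visible region now rows[4,8) x cols[8,16) = 4x8
Op 4 fold_up: fold axis h@6; visible region now rows[4,6) x cols[8,16) = 2x8
Op 5 cut(1, 7): punch at orig (5,15); cuts so far [(5, 15)]; region rows[4,6) x cols[8,16) = 2x8
Op 6 cut(0, 5): punch at orig (4,13); cuts so far [(4, 13), (5, 15)]; region rows[4,6) x cols[8,16) = 2x8
Unfold 1 (reflect across h@6): 4 holes -> [(4, 13), (5, 15), (6, 15), (7, 13)]
Unfold 2 (reflect across h@4): 8 holes -> [(0, 13), (1, 15), (2, 15), (3, 13), (4, 13), (5, 15), (6, 15), (7, 13)]
Unfold 3 (reflect across v@8): 16 holes -> [(0, 2), (0, 13), (1, 0), (1, 15), (2, 0), (2, 15), (3, 2), (3, 13), (4, 2), (4, 13), (5, 0), (5, 15), (6, 0), (6, 15), (7, 2), (7, 13)]
Unfold 4 (reflect across h@8): 32 holes -> [(0, 2), (0, 13), (1, 0), (1, 15), (2, 0), (2, 15), (3, 2), (3, 13), (4, 2), (4, 13), (5, 0), (5, 15), (6, 0), (6, 15), (7, 2), (7, 13), (8, 2), (8, 13), (9, 0), (9, 15), (10, 0), (10, 15), (11, 2), (11, 13), (12, 2), (12, 13), (13, 0), (13, 15), (14, 0), (14, 15), (15, 2), (15, 13)]

Answer: 32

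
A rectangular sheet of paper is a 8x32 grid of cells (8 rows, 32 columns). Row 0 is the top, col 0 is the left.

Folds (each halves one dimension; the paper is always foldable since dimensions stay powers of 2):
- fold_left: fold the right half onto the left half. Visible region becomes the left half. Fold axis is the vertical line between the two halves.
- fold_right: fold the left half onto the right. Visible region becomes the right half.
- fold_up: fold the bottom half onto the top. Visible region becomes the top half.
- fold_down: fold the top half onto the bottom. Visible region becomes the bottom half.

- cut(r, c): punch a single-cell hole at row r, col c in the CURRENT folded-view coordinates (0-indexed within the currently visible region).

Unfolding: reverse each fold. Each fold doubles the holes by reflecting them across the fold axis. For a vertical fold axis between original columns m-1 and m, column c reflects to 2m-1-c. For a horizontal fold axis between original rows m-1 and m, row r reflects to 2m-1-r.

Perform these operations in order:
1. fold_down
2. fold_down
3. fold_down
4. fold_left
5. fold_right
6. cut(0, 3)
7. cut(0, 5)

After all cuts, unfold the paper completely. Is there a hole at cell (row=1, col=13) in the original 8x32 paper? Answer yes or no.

Answer: yes

Derivation:
Op 1 fold_down: fold axis h@4; visible region now rows[4,8) x cols[0,32) = 4x32
Op 2 fold_down: fold axis h@6; visible region now rows[6,8) x cols[0,32) = 2x32
Op 3 fold_down: fold axis h@7; visible region now rows[7,8) x cols[0,32) = 1x32
Op 4 fold_left: fold axis v@16; visible region now rows[7,8) x cols[0,16) = 1x16
Op 5 fold_right: fold axis v@8; visible region now rows[7,8) x cols[8,16) = 1x8
Op 6 cut(0, 3): punch at orig (7,11); cuts so far [(7, 11)]; region rows[7,8) x cols[8,16) = 1x8
Op 7 cut(0, 5): punch at orig (7,13); cuts so far [(7, 11), (7, 13)]; region rows[7,8) x cols[8,16) = 1x8
Unfold 1 (reflect across v@8): 4 holes -> [(7, 2), (7, 4), (7, 11), (7, 13)]
Unfold 2 (reflect across v@16): 8 holes -> [(7, 2), (7, 4), (7, 11), (7, 13), (7, 18), (7, 20), (7, 27), (7, 29)]
Unfold 3 (reflect across h@7): 16 holes -> [(6, 2), (6, 4), (6, 11), (6, 13), (6, 18), (6, 20), (6, 27), (6, 29), (7, 2), (7, 4), (7, 11), (7, 13), (7, 18), (7, 20), (7, 27), (7, 29)]
Unfold 4 (reflect across h@6): 32 holes -> [(4, 2), (4, 4), (4, 11), (4, 13), (4, 18), (4, 20), (4, 27), (4, 29), (5, 2), (5, 4), (5, 11), (5, 13), (5, 18), (5, 20), (5, 27), (5, 29), (6, 2), (6, 4), (6, 11), (6, 13), (6, 18), (6, 20), (6, 27), (6, 29), (7, 2), (7, 4), (7, 11), (7, 13), (7, 18), (7, 20), (7, 27), (7, 29)]
Unfold 5 (reflect across h@4): 64 holes -> [(0, 2), (0, 4), (0, 11), (0, 13), (0, 18), (0, 20), (0, 27), (0, 29), (1, 2), (1, 4), (1, 11), (1, 13), (1, 18), (1, 20), (1, 27), (1, 29), (2, 2), (2, 4), (2, 11), (2, 13), (2, 18), (2, 20), (2, 27), (2, 29), (3, 2), (3, 4), (3, 11), (3, 13), (3, 18), (3, 20), (3, 27), (3, 29), (4, 2), (4, 4), (4, 11), (4, 13), (4, 18), (4, 20), (4, 27), (4, 29), (5, 2), (5, 4), (5, 11), (5, 13), (5, 18), (5, 20), (5, 27), (5, 29), (6, 2), (6, 4), (6, 11), (6, 13), (6, 18), (6, 20), (6, 27), (6, 29), (7, 2), (7, 4), (7, 11), (7, 13), (7, 18), (7, 20), (7, 27), (7, 29)]
Holes: [(0, 2), (0, 4), (0, 11), (0, 13), (0, 18), (0, 20), (0, 27), (0, 29), (1, 2), (1, 4), (1, 11), (1, 13), (1, 18), (1, 20), (1, 27), (1, 29), (2, 2), (2, 4), (2, 11), (2, 13), (2, 18), (2, 20), (2, 27), (2, 29), (3, 2), (3, 4), (3, 11), (3, 13), (3, 18), (3, 20), (3, 27), (3, 29), (4, 2), (4, 4), (4, 11), (4, 13), (4, 18), (4, 20), (4, 27), (4, 29), (5, 2), (5, 4), (5, 11), (5, 13), (5, 18), (5, 20), (5, 27), (5, 29), (6, 2), (6, 4), (6, 11), (6, 13), (6, 18), (6, 20), (6, 27), (6, 29), (7, 2), (7, 4), (7, 11), (7, 13), (7, 18), (7, 20), (7, 27), (7, 29)]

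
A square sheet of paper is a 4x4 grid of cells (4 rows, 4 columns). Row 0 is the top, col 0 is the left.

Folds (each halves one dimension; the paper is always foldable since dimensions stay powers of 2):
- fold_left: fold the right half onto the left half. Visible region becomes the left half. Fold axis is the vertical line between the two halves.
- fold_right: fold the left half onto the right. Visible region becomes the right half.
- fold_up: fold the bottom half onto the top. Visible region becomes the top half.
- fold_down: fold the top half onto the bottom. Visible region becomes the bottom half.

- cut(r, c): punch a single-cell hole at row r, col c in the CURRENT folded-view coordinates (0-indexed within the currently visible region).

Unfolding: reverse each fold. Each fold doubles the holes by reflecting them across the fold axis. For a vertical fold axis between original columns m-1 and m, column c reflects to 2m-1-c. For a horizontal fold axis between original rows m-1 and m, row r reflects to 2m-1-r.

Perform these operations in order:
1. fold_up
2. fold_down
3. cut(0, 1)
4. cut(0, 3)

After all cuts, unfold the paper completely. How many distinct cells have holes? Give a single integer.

Op 1 fold_up: fold axis h@2; visible region now rows[0,2) x cols[0,4) = 2x4
Op 2 fold_down: fold axis h@1; visible region now rows[1,2) x cols[0,4) = 1x4
Op 3 cut(0, 1): punch at orig (1,1); cuts so far [(1, 1)]; region rows[1,2) x cols[0,4) = 1x4
Op 4 cut(0, 3): punch at orig (1,3); cuts so far [(1, 1), (1, 3)]; region rows[1,2) x cols[0,4) = 1x4
Unfold 1 (reflect across h@1): 4 holes -> [(0, 1), (0, 3), (1, 1), (1, 3)]
Unfold 2 (reflect across h@2): 8 holes -> [(0, 1), (0, 3), (1, 1), (1, 3), (2, 1), (2, 3), (3, 1), (3, 3)]

Answer: 8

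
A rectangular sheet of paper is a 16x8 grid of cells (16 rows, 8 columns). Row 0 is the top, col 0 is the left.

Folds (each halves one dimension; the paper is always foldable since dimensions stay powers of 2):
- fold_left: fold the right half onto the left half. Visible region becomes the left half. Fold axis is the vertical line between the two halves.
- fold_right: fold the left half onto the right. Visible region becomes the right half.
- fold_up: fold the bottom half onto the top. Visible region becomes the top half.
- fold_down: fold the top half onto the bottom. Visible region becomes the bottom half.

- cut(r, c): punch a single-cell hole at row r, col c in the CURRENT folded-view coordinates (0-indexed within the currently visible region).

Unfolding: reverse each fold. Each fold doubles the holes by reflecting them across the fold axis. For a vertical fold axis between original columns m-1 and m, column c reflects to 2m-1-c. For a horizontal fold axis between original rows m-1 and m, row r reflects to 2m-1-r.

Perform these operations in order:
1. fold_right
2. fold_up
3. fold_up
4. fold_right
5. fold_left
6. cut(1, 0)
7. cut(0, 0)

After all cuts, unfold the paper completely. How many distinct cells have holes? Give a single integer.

Op 1 fold_right: fold axis v@4; visible region now rows[0,16) x cols[4,8) = 16x4
Op 2 fold_up: fold axis h@8; visible region now rows[0,8) x cols[4,8) = 8x4
Op 3 fold_up: fold axis h@4; visible region now rows[0,4) x cols[4,8) = 4x4
Op 4 fold_right: fold axis v@6; visible region now rows[0,4) x cols[6,8) = 4x2
Op 5 fold_left: fold axis v@7; visible region now rows[0,4) x cols[6,7) = 4x1
Op 6 cut(1, 0): punch at orig (1,6); cuts so far [(1, 6)]; region rows[0,4) x cols[6,7) = 4x1
Op 7 cut(0, 0): punch at orig (0,6); cuts so far [(0, 6), (1, 6)]; region rows[0,4) x cols[6,7) = 4x1
Unfold 1 (reflect across v@7): 4 holes -> [(0, 6), (0, 7), (1, 6), (1, 7)]
Unfold 2 (reflect across v@6): 8 holes -> [(0, 4), (0, 5), (0, 6), (0, 7), (1, 4), (1, 5), (1, 6), (1, 7)]
Unfold 3 (reflect across h@4): 16 holes -> [(0, 4), (0, 5), (0, 6), (0, 7), (1, 4), (1, 5), (1, 6), (1, 7), (6, 4), (6, 5), (6, 6), (6, 7), (7, 4), (7, 5), (7, 6), (7, 7)]
Unfold 4 (reflect across h@8): 32 holes -> [(0, 4), (0, 5), (0, 6), (0, 7), (1, 4), (1, 5), (1, 6), (1, 7), (6, 4), (6, 5), (6, 6), (6, 7), (7, 4), (7, 5), (7, 6), (7, 7), (8, 4), (8, 5), (8, 6), (8, 7), (9, 4), (9, 5), (9, 6), (9, 7), (14, 4), (14, 5), (14, 6), (14, 7), (15, 4), (15, 5), (15, 6), (15, 7)]
Unfold 5 (reflect across v@4): 64 holes -> [(0, 0), (0, 1), (0, 2), (0, 3), (0, 4), (0, 5), (0, 6), (0, 7), (1, 0), (1, 1), (1, 2), (1, 3), (1, 4), (1, 5), (1, 6), (1, 7), (6, 0), (6, 1), (6, 2), (6, 3), (6, 4), (6, 5), (6, 6), (6, 7), (7, 0), (7, 1), (7, 2), (7, 3), (7, 4), (7, 5), (7, 6), (7, 7), (8, 0), (8, 1), (8, 2), (8, 3), (8, 4), (8, 5), (8, 6), (8, 7), (9, 0), (9, 1), (9, 2), (9, 3), (9, 4), (9, 5), (9, 6), (9, 7), (14, 0), (14, 1), (14, 2), (14, 3), (14, 4), (14, 5), (14, 6), (14, 7), (15, 0), (15, 1), (15, 2), (15, 3), (15, 4), (15, 5), (15, 6), (15, 7)]

Answer: 64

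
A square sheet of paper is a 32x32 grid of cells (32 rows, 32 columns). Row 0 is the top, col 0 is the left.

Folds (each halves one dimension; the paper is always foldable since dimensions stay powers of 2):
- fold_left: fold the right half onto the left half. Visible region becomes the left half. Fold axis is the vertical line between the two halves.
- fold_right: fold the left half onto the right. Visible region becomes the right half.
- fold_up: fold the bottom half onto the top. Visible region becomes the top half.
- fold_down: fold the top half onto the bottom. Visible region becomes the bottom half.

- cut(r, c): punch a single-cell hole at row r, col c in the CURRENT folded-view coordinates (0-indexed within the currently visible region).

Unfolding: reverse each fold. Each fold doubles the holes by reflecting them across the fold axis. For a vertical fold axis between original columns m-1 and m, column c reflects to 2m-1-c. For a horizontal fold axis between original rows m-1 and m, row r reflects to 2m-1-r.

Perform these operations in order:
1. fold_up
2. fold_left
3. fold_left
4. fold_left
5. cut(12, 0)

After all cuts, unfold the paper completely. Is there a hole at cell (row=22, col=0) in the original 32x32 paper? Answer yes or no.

Op 1 fold_up: fold axis h@16; visible region now rows[0,16) x cols[0,32) = 16x32
Op 2 fold_left: fold axis v@16; visible region now rows[0,16) x cols[0,16) = 16x16
Op 3 fold_left: fold axis v@8; visible region now rows[0,16) x cols[0,8) = 16x8
Op 4 fold_left: fold axis v@4; visible region now rows[0,16) x cols[0,4) = 16x4
Op 5 cut(12, 0): punch at orig (12,0); cuts so far [(12, 0)]; region rows[0,16) x cols[0,4) = 16x4
Unfold 1 (reflect across v@4): 2 holes -> [(12, 0), (12, 7)]
Unfold 2 (reflect across v@8): 4 holes -> [(12, 0), (12, 7), (12, 8), (12, 15)]
Unfold 3 (reflect across v@16): 8 holes -> [(12, 0), (12, 7), (12, 8), (12, 15), (12, 16), (12, 23), (12, 24), (12, 31)]
Unfold 4 (reflect across h@16): 16 holes -> [(12, 0), (12, 7), (12, 8), (12, 15), (12, 16), (12, 23), (12, 24), (12, 31), (19, 0), (19, 7), (19, 8), (19, 15), (19, 16), (19, 23), (19, 24), (19, 31)]
Holes: [(12, 0), (12, 7), (12, 8), (12, 15), (12, 16), (12, 23), (12, 24), (12, 31), (19, 0), (19, 7), (19, 8), (19, 15), (19, 16), (19, 23), (19, 24), (19, 31)]

Answer: no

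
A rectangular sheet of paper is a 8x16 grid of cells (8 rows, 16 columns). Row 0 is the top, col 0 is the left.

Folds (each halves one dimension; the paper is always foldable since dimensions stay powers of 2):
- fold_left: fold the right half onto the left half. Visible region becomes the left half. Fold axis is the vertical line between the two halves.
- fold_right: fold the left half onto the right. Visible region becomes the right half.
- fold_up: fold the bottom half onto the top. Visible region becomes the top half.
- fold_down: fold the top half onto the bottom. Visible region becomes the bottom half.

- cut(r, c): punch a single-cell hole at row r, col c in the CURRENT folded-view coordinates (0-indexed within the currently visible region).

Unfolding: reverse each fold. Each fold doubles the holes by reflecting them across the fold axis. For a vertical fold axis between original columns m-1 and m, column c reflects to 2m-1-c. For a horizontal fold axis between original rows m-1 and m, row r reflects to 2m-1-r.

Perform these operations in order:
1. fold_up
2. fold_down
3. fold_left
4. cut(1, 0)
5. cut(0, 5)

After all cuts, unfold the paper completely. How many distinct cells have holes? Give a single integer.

Answer: 16

Derivation:
Op 1 fold_up: fold axis h@4; visible region now rows[0,4) x cols[0,16) = 4x16
Op 2 fold_down: fold axis h@2; visible region now rows[2,4) x cols[0,16) = 2x16
Op 3 fold_left: fold axis v@8; visible region now rows[2,4) x cols[0,8) = 2x8
Op 4 cut(1, 0): punch at orig (3,0); cuts so far [(3, 0)]; region rows[2,4) x cols[0,8) = 2x8
Op 5 cut(0, 5): punch at orig (2,5); cuts so far [(2, 5), (3, 0)]; region rows[2,4) x cols[0,8) = 2x8
Unfold 1 (reflect across v@8): 4 holes -> [(2, 5), (2, 10), (3, 0), (3, 15)]
Unfold 2 (reflect across h@2): 8 holes -> [(0, 0), (0, 15), (1, 5), (1, 10), (2, 5), (2, 10), (3, 0), (3, 15)]
Unfold 3 (reflect across h@4): 16 holes -> [(0, 0), (0, 15), (1, 5), (1, 10), (2, 5), (2, 10), (3, 0), (3, 15), (4, 0), (4, 15), (5, 5), (5, 10), (6, 5), (6, 10), (7, 0), (7, 15)]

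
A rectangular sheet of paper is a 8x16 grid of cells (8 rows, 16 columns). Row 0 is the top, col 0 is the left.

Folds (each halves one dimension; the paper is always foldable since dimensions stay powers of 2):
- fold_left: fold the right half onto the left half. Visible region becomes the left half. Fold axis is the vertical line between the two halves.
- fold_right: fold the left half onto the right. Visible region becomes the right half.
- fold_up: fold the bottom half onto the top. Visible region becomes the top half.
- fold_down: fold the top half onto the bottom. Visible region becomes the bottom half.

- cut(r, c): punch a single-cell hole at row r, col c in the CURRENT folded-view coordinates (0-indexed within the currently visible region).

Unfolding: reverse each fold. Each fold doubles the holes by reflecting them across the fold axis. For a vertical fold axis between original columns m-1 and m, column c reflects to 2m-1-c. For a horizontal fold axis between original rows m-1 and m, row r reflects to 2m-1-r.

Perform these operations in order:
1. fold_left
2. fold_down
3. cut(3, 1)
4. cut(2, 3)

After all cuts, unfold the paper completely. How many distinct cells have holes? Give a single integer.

Op 1 fold_left: fold axis v@8; visible region now rows[0,8) x cols[0,8) = 8x8
Op 2 fold_down: fold axis h@4; visible region now rows[4,8) x cols[0,8) = 4x8
Op 3 cut(3, 1): punch at orig (7,1); cuts so far [(7, 1)]; region rows[4,8) x cols[0,8) = 4x8
Op 4 cut(2, 3): punch at orig (6,3); cuts so far [(6, 3), (7, 1)]; region rows[4,8) x cols[0,8) = 4x8
Unfold 1 (reflect across h@4): 4 holes -> [(0, 1), (1, 3), (6, 3), (7, 1)]
Unfold 2 (reflect across v@8): 8 holes -> [(0, 1), (0, 14), (1, 3), (1, 12), (6, 3), (6, 12), (7, 1), (7, 14)]

Answer: 8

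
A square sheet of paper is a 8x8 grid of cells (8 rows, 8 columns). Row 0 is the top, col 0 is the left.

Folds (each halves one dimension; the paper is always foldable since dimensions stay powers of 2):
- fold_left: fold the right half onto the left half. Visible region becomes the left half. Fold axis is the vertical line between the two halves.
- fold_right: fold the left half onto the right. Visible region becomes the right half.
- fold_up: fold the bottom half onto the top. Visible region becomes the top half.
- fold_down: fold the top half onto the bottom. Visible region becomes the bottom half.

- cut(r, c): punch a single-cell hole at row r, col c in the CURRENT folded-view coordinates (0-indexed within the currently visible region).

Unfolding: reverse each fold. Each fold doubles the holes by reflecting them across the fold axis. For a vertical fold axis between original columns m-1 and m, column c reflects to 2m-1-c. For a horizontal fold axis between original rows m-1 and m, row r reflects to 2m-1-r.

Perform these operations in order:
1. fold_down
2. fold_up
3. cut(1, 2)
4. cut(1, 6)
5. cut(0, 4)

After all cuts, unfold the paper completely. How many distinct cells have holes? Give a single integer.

Op 1 fold_down: fold axis h@4; visible region now rows[4,8) x cols[0,8) = 4x8
Op 2 fold_up: fold axis h@6; visible region now rows[4,6) x cols[0,8) = 2x8
Op 3 cut(1, 2): punch at orig (5,2); cuts so far [(5, 2)]; region rows[4,6) x cols[0,8) = 2x8
Op 4 cut(1, 6): punch at orig (5,6); cuts so far [(5, 2), (5, 6)]; region rows[4,6) x cols[0,8) = 2x8
Op 5 cut(0, 4): punch at orig (4,4); cuts so far [(4, 4), (5, 2), (5, 6)]; region rows[4,6) x cols[0,8) = 2x8
Unfold 1 (reflect across h@6): 6 holes -> [(4, 4), (5, 2), (5, 6), (6, 2), (6, 6), (7, 4)]
Unfold 2 (reflect across h@4): 12 holes -> [(0, 4), (1, 2), (1, 6), (2, 2), (2, 6), (3, 4), (4, 4), (5, 2), (5, 6), (6, 2), (6, 6), (7, 4)]

Answer: 12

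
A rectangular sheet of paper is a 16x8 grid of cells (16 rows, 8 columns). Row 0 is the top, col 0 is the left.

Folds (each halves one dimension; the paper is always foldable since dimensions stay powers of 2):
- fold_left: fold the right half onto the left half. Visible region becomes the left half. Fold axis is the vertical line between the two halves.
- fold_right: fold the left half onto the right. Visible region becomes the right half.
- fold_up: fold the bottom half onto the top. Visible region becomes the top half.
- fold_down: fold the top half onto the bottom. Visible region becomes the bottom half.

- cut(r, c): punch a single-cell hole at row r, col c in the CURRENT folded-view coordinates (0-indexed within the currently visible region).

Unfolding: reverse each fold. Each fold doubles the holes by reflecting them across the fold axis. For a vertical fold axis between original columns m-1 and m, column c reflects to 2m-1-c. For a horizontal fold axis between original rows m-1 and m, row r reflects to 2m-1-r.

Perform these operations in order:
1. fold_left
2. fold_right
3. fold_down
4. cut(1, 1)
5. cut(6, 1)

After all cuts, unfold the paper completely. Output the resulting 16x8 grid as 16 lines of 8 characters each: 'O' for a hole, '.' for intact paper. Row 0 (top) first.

Op 1 fold_left: fold axis v@4; visible region now rows[0,16) x cols[0,4) = 16x4
Op 2 fold_right: fold axis v@2; visible region now rows[0,16) x cols[2,4) = 16x2
Op 3 fold_down: fold axis h@8; visible region now rows[8,16) x cols[2,4) = 8x2
Op 4 cut(1, 1): punch at orig (9,3); cuts so far [(9, 3)]; region rows[8,16) x cols[2,4) = 8x2
Op 5 cut(6, 1): punch at orig (14,3); cuts so far [(9, 3), (14, 3)]; region rows[8,16) x cols[2,4) = 8x2
Unfold 1 (reflect across h@8): 4 holes -> [(1, 3), (6, 3), (9, 3), (14, 3)]
Unfold 2 (reflect across v@2): 8 holes -> [(1, 0), (1, 3), (6, 0), (6, 3), (9, 0), (9, 3), (14, 0), (14, 3)]
Unfold 3 (reflect across v@4): 16 holes -> [(1, 0), (1, 3), (1, 4), (1, 7), (6, 0), (6, 3), (6, 4), (6, 7), (9, 0), (9, 3), (9, 4), (9, 7), (14, 0), (14, 3), (14, 4), (14, 7)]

Answer: ........
O..OO..O
........
........
........
........
O..OO..O
........
........
O..OO..O
........
........
........
........
O..OO..O
........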